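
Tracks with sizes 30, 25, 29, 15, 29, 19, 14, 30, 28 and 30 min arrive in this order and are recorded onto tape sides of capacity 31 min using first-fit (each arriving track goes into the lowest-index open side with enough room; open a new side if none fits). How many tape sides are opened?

  30 → side 1 (new)  [load 30/31]
  25 → side 2 (new)  [load 25/31]
  29 → side 3 (new)  [load 29/31]
  15 → side 4 (new)  [load 15/31]
  29 → side 5 (new)  [load 29/31]
  19 → side 6 (new)  [load 19/31]
  14 → side 4  [load 29/31]
  30 → side 7 (new)  [load 30/31]
  28 → side 8 (new)  [load 28/31]
  30 → side 9 (new)  [load 30/31]
9 tape sides opened.

9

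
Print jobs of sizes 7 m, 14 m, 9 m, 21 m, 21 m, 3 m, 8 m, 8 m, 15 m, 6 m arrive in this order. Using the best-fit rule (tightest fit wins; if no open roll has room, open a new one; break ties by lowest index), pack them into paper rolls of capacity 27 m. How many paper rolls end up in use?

  7 → roll 1 (new)  [load 7/27]
  14 → roll 1  [load 21/27]
  9 → roll 2 (new)  [load 9/27]
  21 → roll 3 (new)  [load 21/27]
  21 → roll 4 (new)  [load 21/27]
  3 → roll 1  [load 24/27]
  8 → roll 2  [load 17/27]
  8 → roll 2  [load 25/27]
  15 → roll 5 (new)  [load 15/27]
  6 → roll 3  [load 27/27]
5 paper rolls opened.

5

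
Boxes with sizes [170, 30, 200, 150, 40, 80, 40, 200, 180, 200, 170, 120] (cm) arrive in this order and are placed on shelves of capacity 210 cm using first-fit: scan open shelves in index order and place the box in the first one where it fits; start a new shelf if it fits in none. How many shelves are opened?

9

  170 → shelf 1 (new)  [load 170/210]
  30 → shelf 1  [load 200/210]
  200 → shelf 2 (new)  [load 200/210]
  150 → shelf 3 (new)  [load 150/210]
  40 → shelf 3  [load 190/210]
  80 → shelf 4 (new)  [load 80/210]
  40 → shelf 4  [load 120/210]
  200 → shelf 5 (new)  [load 200/210]
  180 → shelf 6 (new)  [load 180/210]
  200 → shelf 7 (new)  [load 200/210]
  170 → shelf 8 (new)  [load 170/210]
  120 → shelf 9 (new)  [load 120/210]
9 shelves opened.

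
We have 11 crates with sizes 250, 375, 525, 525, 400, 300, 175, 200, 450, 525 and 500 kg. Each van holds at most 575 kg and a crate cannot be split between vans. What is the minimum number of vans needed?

8

Total = 525 + 525 + 525 + 500 + 450 + 400 + 375 + 300 + 250 + 200 + 175 = 4225 kg.
Lower bound: ⌈4225/575⌉ = 8 vans.
A packing using 8 vans:
  van 1: 525 = 525
  van 2: 525 = 525
  van 3: 525 = 525
  van 4: 500 = 500
  van 5: 450 = 450
  van 6: 400 + 175 = 575
  van 7: 375 + 200 = 575
  van 8: 300 + 250 = 550
This matches the lower bound, so 8 is optimal.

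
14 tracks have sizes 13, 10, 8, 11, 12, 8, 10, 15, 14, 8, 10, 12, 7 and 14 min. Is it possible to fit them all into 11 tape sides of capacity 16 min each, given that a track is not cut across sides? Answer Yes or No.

Total = 152 min; ⌈152/16⌉ = 10.
The bound of 10 does not rule out 11, but exhaustive search shows no assignment into 11 tape sides of capacity 16 min exists — the minimum is 12.

No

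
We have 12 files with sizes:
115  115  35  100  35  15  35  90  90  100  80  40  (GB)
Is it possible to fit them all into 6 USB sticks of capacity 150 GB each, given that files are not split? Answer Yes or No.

No

Total = 850 GB; ⌈850/150⌉ = 6.
7 files each exceed half the capacity and cannot share a USB stick, forcing at least 7 USB sticks.
At least 7 USB sticks are required, but only 6 are allowed.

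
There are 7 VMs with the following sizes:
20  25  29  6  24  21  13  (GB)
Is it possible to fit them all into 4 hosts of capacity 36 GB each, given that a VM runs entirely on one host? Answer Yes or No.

Total = 138 GB; ⌈138/36⌉ = 4.
5 VMs each exceed half the capacity and cannot share a host, forcing at least 5 hosts.
At least 5 hosts are required, but only 4 are allowed.

No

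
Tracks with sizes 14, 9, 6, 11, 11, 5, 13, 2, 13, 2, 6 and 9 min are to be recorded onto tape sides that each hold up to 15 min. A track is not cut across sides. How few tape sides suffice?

8

Total = 14 + 13 + 13 + 11 + 11 + 9 + 9 + 6 + 6 + 5 + 2 + 2 = 101 min.
Lower bound: ⌈101/15⌉ = 7 tape sides.
A packing using 8 tape sides:
  side 1: 14 = 14
  side 2: 13 + 2 = 15
  side 3: 13 + 2 = 15
  side 4: 11 = 11
  side 5: 11 = 11
  side 6: 9 + 6 = 15
  side 7: 9 + 6 = 15
  side 8: 5 = 5
No arrangement into 7 tape sides stays within capacity, so 8 is optimal.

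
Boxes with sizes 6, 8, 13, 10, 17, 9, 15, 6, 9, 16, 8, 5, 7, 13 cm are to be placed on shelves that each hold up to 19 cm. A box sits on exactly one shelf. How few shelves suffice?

9

Total = 17 + 16 + 15 + 13 + 13 + 10 + 9 + 9 + 8 + 8 + 7 + 6 + 6 + 5 = 142 cm.
Lower bound: ⌈142/19⌉ = 8 shelves.
A packing using 9 shelves:
  shelf 1: 17 = 17
  shelf 2: 16 = 16
  shelf 3: 15 = 15
  shelf 4: 13 + 6 = 19
  shelf 5: 13 + 6 = 19
  shelf 6: 10 + 9 = 19
  shelf 7: 9 + 8 = 17
  shelf 8: 8 + 7 = 15
  shelf 9: 5 = 5
No arrangement into 8 shelves stays within capacity, so 9 is optimal.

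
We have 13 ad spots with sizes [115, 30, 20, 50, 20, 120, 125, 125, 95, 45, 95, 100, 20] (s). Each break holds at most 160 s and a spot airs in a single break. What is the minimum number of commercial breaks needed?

Total = 125 + 125 + 120 + 115 + 100 + 95 + 95 + 50 + 45 + 30 + 20 + 20 + 20 = 960 s.
Lower bound: ⌈960/160⌉ = 6 commercial breaks.
Also, 7 ad spots each exceed 80 s, and no two of those can share a break, so at least 7 commercial breaks are needed.
A packing using 7 commercial breaks:
  break 1: 125 + 30 = 155
  break 2: 125 + 20 = 145
  break 3: 120 + 20 + 20 = 160
  break 4: 115 + 45 = 160
  break 5: 100 + 50 = 150
  break 6: 95 = 95
  break 7: 95 = 95
This matches the lower bound, so 7 is optimal.

7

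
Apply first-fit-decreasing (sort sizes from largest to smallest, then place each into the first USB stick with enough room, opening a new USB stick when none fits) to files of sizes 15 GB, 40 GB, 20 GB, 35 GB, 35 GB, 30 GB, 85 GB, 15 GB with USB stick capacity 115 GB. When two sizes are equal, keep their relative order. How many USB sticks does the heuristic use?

3

Sorted descending: 85, 40, 35, 35, 30, 20, 15, 15.
  85 → USB stick 1 (new)  [load 85/115]
  40 → USB stick 2 (new)  [load 40/115]
  35 → USB stick 2  [load 75/115]
  35 → USB stick 2  [load 110/115]
  30 → USB stick 1  [load 115/115]
  20 → USB stick 3 (new)  [load 20/115]
  15 → USB stick 3  [load 35/115]
  15 → USB stick 3  [load 50/115]
3 USB sticks opened.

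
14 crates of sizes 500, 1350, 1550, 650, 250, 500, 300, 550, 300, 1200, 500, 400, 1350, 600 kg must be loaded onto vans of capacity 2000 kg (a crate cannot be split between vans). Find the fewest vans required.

Total = 1550 + 1350 + 1350 + 1200 + 650 + 600 + 550 + 500 + 500 + 500 + 400 + 300 + 300 + 250 = 10000 kg.
Lower bound: ⌈10000/2000⌉ = 5 vans.
A packing using 6 vans:
  van 1: 1550 + 400 = 1950
  van 2: 1350 + 650 = 2000
  van 3: 1350 + 600 = 1950
  van 4: 1200 + 550 + 250 = 2000
  van 5: 500 + 500 + 500 + 300 = 1800
  van 6: 300 = 300
No arrangement into 5 vans stays within capacity, so 6 is optimal.

6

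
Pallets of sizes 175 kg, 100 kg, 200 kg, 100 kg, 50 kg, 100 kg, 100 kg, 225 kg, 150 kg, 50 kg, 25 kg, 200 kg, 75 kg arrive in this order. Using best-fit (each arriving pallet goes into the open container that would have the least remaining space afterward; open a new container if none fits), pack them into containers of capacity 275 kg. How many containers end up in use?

  175 → container 1 (new)  [load 175/275]
  100 → container 1  [load 275/275]
  200 → container 2 (new)  [load 200/275]
  100 → container 3 (new)  [load 100/275]
  50 → container 2  [load 250/275]
  100 → container 3  [load 200/275]
  100 → container 4 (new)  [load 100/275]
  225 → container 5 (new)  [load 225/275]
  150 → container 4  [load 250/275]
  50 → container 5  [load 275/275]
  25 → container 2  [load 275/275]
  200 → container 6 (new)  [load 200/275]
  75 → container 3  [load 275/275]
6 containers opened.

6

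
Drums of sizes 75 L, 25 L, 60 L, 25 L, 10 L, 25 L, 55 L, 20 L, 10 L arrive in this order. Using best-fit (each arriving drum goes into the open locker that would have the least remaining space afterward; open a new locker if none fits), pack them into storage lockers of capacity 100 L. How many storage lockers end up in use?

4

  75 → locker 1 (new)  [load 75/100]
  25 → locker 1  [load 100/100]
  60 → locker 2 (new)  [load 60/100]
  25 → locker 2  [load 85/100]
  10 → locker 2  [load 95/100]
  25 → locker 3 (new)  [load 25/100]
  55 → locker 3  [load 80/100]
  20 → locker 3  [load 100/100]
  10 → locker 4 (new)  [load 10/100]
4 storage lockers opened.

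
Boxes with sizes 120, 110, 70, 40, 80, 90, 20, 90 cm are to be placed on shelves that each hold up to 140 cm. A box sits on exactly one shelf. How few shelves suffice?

Total = 120 + 110 + 90 + 90 + 80 + 70 + 40 + 20 = 620 cm.
Lower bound: ⌈620/140⌉ = 5 shelves.
A packing using 6 shelves:
  shelf 1: 120 + 20 = 140
  shelf 2: 110 = 110
  shelf 3: 90 + 40 = 130
  shelf 4: 90 = 90
  shelf 5: 80 = 80
  shelf 6: 70 = 70
No arrangement into 5 shelves stays within capacity, so 6 is optimal.

6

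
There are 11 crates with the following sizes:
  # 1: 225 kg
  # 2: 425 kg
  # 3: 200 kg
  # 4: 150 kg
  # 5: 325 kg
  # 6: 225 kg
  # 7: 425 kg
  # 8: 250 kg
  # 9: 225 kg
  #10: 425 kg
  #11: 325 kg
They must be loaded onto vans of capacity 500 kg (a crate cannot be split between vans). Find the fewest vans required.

8

Total = 425 + 425 + 425 + 325 + 325 + 250 + 225 + 225 + 225 + 200 + 150 = 3200 kg.
Lower bound: ⌈3200/500⌉ = 7 vans.
A packing using 8 vans:
  van 1: 425 = 425
  van 2: 425 = 425
  van 3: 425 = 425
  van 4: 325 + 150 = 475
  van 5: 325 = 325
  van 6: 250 + 225 = 475
  van 7: 225 + 225 = 450
  van 8: 200 = 200
No arrangement into 7 vans stays within capacity, so 8 is optimal.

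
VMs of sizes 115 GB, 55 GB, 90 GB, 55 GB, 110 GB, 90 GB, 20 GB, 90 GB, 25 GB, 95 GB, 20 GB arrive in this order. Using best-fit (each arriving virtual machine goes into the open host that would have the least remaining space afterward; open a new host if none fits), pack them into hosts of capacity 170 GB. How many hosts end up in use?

  115 → host 1 (new)  [load 115/170]
  55 → host 1  [load 170/170]
  90 → host 2 (new)  [load 90/170]
  55 → host 2  [load 145/170]
  110 → host 3 (new)  [load 110/170]
  90 → host 4 (new)  [load 90/170]
  20 → host 2  [load 165/170]
  90 → host 5 (new)  [load 90/170]
  25 → host 3  [load 135/170]
  95 → host 6 (new)  [load 95/170]
  20 → host 3  [load 155/170]
6 hosts opened.

6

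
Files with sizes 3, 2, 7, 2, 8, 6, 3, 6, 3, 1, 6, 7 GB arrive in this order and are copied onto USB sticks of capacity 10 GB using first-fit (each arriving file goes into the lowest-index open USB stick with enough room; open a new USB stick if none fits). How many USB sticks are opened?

7

  3 → USB stick 1 (new)  [load 3/10]
  2 → USB stick 1  [load 5/10]
  7 → USB stick 2 (new)  [load 7/10]
  2 → USB stick 1  [load 7/10]
  8 → USB stick 3 (new)  [load 8/10]
  6 → USB stick 4 (new)  [load 6/10]
  3 → USB stick 1  [load 10/10]
  6 → USB stick 5 (new)  [load 6/10]
  3 → USB stick 2  [load 10/10]
  1 → USB stick 3  [load 9/10]
  6 → USB stick 6 (new)  [load 6/10]
  7 → USB stick 7 (new)  [load 7/10]
7 USB sticks opened.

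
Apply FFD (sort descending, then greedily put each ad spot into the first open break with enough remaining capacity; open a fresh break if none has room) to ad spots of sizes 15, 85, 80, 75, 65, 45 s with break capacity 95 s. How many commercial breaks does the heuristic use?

5

Sorted descending: 85, 80, 75, 65, 45, 15.
  85 → break 1 (new)  [load 85/95]
  80 → break 2 (new)  [load 80/95]
  75 → break 3 (new)  [load 75/95]
  65 → break 4 (new)  [load 65/95]
  45 → break 5 (new)  [load 45/95]
  15 → break 2  [load 95/95]
5 commercial breaks opened.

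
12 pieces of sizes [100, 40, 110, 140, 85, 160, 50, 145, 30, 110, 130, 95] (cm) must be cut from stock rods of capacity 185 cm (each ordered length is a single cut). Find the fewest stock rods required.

8

Total = 160 + 145 + 140 + 130 + 110 + 110 + 100 + 95 + 85 + 50 + 40 + 30 = 1195 cm.
Lower bound: ⌈1195/185⌉ = 7 stock rods.
Also, 8 pieces each exceed 185/2 cm, and no two of those can share a stock rod, so at least 8 stock rods are needed.
A packing using 8 stock rods:
  stock rod 1: 160 = 160
  stock rod 2: 145 + 40 = 185
  stock rod 3: 140 + 30 = 170
  stock rod 4: 130 + 50 = 180
  stock rod 5: 110 = 110
  stock rod 6: 110 = 110
  stock rod 7: 100 + 85 = 185
  stock rod 8: 95 = 95
This matches the lower bound, so 8 is optimal.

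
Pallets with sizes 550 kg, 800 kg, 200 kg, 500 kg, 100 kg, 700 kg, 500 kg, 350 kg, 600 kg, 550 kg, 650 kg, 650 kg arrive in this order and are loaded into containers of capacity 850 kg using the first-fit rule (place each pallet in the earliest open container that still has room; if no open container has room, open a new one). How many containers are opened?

  550 → container 1 (new)  [load 550/850]
  800 → container 2 (new)  [load 800/850]
  200 → container 1  [load 750/850]
  500 → container 3 (new)  [load 500/850]
  100 → container 1  [load 850/850]
  700 → container 4 (new)  [load 700/850]
  500 → container 5 (new)  [load 500/850]
  350 → container 3  [load 850/850]
  600 → container 6 (new)  [load 600/850]
  550 → container 7 (new)  [load 550/850]
  650 → container 8 (new)  [load 650/850]
  650 → container 9 (new)  [load 650/850]
9 containers opened.

9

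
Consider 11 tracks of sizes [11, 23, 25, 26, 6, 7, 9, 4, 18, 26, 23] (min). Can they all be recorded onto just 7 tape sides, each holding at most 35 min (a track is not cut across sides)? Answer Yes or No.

Yes

A valid assignment using 6 tape sides:
  side 1: 26 + 9 = 35
  side 2: 26 + 7 = 33
  side 3: 25 + 6 + 4 = 35
  side 4: 23 + 11 = 34
  side 5: 23 = 23
  side 6: 18 = 18
That uses only 6 ≤ 7, so 7 tape sides are enough.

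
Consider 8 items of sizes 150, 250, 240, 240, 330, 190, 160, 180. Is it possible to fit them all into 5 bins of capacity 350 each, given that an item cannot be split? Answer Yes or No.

Total = 1740; ⌈1740/350⌉ = 5.
6 items each exceed half the capacity and cannot share a bin, forcing at least 6 bins.
At least 6 bins are required, but only 5 are allowed.

No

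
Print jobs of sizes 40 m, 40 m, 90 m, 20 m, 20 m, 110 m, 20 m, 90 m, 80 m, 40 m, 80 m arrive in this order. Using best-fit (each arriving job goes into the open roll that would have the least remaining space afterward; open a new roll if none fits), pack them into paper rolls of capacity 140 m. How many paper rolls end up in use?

  40 → roll 1 (new)  [load 40/140]
  40 → roll 1  [load 80/140]
  90 → roll 2 (new)  [load 90/140]
  20 → roll 2  [load 110/140]
  20 → roll 2  [load 130/140]
  110 → roll 3 (new)  [load 110/140]
  20 → roll 3  [load 130/140]
  90 → roll 4 (new)  [load 90/140]
  80 → roll 5 (new)  [load 80/140]
  40 → roll 4  [load 130/140]
  80 → roll 6 (new)  [load 80/140]
6 paper rolls opened.

6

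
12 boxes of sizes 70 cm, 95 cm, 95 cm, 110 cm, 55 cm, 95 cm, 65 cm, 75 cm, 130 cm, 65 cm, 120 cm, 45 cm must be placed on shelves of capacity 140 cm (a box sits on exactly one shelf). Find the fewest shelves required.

9

Total = 130 + 120 + 110 + 95 + 95 + 95 + 75 + 70 + 65 + 65 + 55 + 45 = 1020 cm.
Lower bound: ⌈1020/140⌉ = 8 shelves.
A packing using 9 shelves:
  shelf 1: 130 = 130
  shelf 2: 120 = 120
  shelf 3: 110 = 110
  shelf 4: 95 + 45 = 140
  shelf 5: 95 = 95
  shelf 6: 95 = 95
  shelf 7: 75 + 65 = 140
  shelf 8: 70 + 65 = 135
  shelf 9: 55 = 55
No arrangement into 8 shelves stays within capacity, so 9 is optimal.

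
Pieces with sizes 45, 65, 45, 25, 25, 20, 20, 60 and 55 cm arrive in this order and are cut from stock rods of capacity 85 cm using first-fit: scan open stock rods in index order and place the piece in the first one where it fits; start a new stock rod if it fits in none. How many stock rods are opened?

  45 → stock rod 1 (new)  [load 45/85]
  65 → stock rod 2 (new)  [load 65/85]
  45 → stock rod 3 (new)  [load 45/85]
  25 → stock rod 1  [load 70/85]
  25 → stock rod 3  [load 70/85]
  20 → stock rod 2  [load 85/85]
  20 → stock rod 4 (new)  [load 20/85]
  60 → stock rod 4  [load 80/85]
  55 → stock rod 5 (new)  [load 55/85]
5 stock rods opened.

5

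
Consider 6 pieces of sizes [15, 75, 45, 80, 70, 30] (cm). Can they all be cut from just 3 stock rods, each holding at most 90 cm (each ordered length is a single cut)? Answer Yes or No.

Total = 315 cm; ⌈315/90⌉ = 4.
At least 4 stock rods are required, but only 3 are allowed.

No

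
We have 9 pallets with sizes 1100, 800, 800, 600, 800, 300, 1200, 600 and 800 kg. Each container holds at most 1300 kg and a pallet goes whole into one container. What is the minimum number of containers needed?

Total = 1200 + 1100 + 800 + 800 + 800 + 800 + 600 + 600 + 300 = 7000 kg.
Lower bound: ⌈7000/1300⌉ = 6 containers.
A packing using 7 containers:
  container 1: 1200 = 1200
  container 2: 1100 = 1100
  container 3: 800 + 300 = 1100
  container 4: 800 = 800
  container 5: 800 = 800
  container 6: 800 = 800
  container 7: 600 + 600 = 1200
No arrangement into 6 containers stays within capacity, so 7 is optimal.

7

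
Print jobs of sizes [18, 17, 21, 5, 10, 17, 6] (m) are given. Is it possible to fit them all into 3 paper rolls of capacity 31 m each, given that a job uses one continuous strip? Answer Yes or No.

No

Total = 94 m; ⌈94/31⌉ = 4.
At least 4 paper rolls are required, but only 3 are allowed.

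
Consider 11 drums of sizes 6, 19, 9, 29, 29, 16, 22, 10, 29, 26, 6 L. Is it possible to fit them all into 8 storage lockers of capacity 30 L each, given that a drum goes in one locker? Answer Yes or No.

A valid assignment using 8 storage lockers:
  locker 1: 29 = 29
  locker 2: 29 = 29
  locker 3: 29 = 29
  locker 4: 26 = 26
  locker 5: 22 + 6 = 28
  locker 6: 19 + 10 = 29
  locker 7: 16 + 9 = 25
  locker 8: 6 = 6
Every load is within 30 L, so 8 storage lockers suffice.

Yes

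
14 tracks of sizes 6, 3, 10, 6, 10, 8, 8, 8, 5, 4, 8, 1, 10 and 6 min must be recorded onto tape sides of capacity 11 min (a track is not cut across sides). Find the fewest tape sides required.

Total = 10 + 10 + 10 + 8 + 8 + 8 + 8 + 6 + 6 + 6 + 5 + 4 + 3 + 1 = 93 min.
Lower bound: ⌈93/11⌉ = 9 tape sides.
Also, 10 tracks each exceed 11/2 min, and no two of those can share a side, so at least 10 tape sides are needed.
A packing using 10 tape sides:
  side 1: 10 + 1 = 11
  side 2: 10 = 10
  side 3: 10 = 10
  side 4: 8 + 3 = 11
  side 5: 8 = 8
  side 6: 8 = 8
  side 7: 8 = 8
  side 8: 6 + 5 = 11
  side 9: 6 + 4 = 10
  side 10: 6 = 6
This matches the lower bound, so 10 is optimal.

10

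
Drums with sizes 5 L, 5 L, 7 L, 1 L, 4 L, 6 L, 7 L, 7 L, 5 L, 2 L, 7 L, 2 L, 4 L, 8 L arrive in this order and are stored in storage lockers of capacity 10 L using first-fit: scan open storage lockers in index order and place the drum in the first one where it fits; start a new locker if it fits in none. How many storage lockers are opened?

  5 → locker 1 (new)  [load 5/10]
  5 → locker 1  [load 10/10]
  7 → locker 2 (new)  [load 7/10]
  1 → locker 2  [load 8/10]
  4 → locker 3 (new)  [load 4/10]
  6 → locker 3  [load 10/10]
  7 → locker 4 (new)  [load 7/10]
  7 → locker 5 (new)  [load 7/10]
  5 → locker 6 (new)  [load 5/10]
  2 → locker 2  [load 10/10]
  7 → locker 7 (new)  [load 7/10]
  2 → locker 4  [load 9/10]
  4 → locker 6  [load 9/10]
  8 → locker 8 (new)  [load 8/10]
8 storage lockers opened.

8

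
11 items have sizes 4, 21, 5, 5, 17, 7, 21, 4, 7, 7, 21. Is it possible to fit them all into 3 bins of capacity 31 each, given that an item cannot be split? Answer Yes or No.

No

Total = 119; ⌈119/31⌉ = 4.
At least 4 bins are required, but only 3 are allowed.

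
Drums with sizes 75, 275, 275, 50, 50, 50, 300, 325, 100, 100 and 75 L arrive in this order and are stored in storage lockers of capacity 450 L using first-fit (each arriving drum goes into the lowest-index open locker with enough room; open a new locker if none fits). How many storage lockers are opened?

  75 → locker 1 (new)  [load 75/450]
  275 → locker 1  [load 350/450]
  275 → locker 2 (new)  [load 275/450]
  50 → locker 1  [load 400/450]
  50 → locker 1  [load 450/450]
  50 → locker 2  [load 325/450]
  300 → locker 3 (new)  [load 300/450]
  325 → locker 4 (new)  [load 325/450]
  100 → locker 2  [load 425/450]
  100 → locker 3  [load 400/450]
  75 → locker 4  [load 400/450]
4 storage lockers opened.

4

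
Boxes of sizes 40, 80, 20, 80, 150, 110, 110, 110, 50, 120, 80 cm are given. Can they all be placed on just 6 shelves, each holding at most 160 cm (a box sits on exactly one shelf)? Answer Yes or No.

No

Total = 950 cm; ⌈950/160⌉ = 6.
The bound of 6 does not rule out 6, but exhaustive search shows no assignment into 6 shelves of capacity 160 cm exists — the minimum is 7.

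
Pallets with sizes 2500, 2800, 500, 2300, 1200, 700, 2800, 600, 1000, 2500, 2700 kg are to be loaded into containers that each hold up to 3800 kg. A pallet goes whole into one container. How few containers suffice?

Total = 2800 + 2800 + 2700 + 2500 + 2500 + 2300 + 1200 + 1000 + 700 + 600 + 500 = 19600 kg.
Lower bound: ⌈19600/3800⌉ = 6 containers.
A packing using 6 containers:
  container 1: 2800 + 1000 = 3800
  container 2: 2800 + 700 = 3500
  container 3: 2700 + 600 + 500 = 3800
  container 4: 2500 + 1200 = 3700
  container 5: 2500 = 2500
  container 6: 2300 = 2300
This matches the lower bound, so 6 is optimal.

6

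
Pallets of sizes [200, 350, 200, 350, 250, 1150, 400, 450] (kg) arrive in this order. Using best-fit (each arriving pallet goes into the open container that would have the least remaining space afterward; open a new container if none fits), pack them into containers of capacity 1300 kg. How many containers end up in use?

3

  200 → container 1 (new)  [load 200/1300]
  350 → container 1  [load 550/1300]
  200 → container 1  [load 750/1300]
  350 → container 1  [load 1100/1300]
  250 → container 2 (new)  [load 250/1300]
  1150 → container 3 (new)  [load 1150/1300]
  400 → container 2  [load 650/1300]
  450 → container 2  [load 1100/1300]
3 containers opened.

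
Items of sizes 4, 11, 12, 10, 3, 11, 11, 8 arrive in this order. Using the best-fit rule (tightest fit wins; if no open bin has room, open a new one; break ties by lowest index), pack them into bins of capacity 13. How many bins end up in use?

6

  4 → bin 1 (new)  [load 4/13]
  11 → bin 2 (new)  [load 11/13]
  12 → bin 3 (new)  [load 12/13]
  10 → bin 4 (new)  [load 10/13]
  3 → bin 4  [load 13/13]
  11 → bin 5 (new)  [load 11/13]
  11 → bin 6 (new)  [load 11/13]
  8 → bin 1  [load 12/13]
6 bins opened.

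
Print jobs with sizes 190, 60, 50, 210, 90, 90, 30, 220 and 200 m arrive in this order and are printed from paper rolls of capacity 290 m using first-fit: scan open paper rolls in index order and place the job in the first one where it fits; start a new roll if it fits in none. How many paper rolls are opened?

  190 → roll 1 (new)  [load 190/290]
  60 → roll 1  [load 250/290]
  50 → roll 2 (new)  [load 50/290]
  210 → roll 2  [load 260/290]
  90 → roll 3 (new)  [load 90/290]
  90 → roll 3  [load 180/290]
  30 → roll 1  [load 280/290]
  220 → roll 4 (new)  [load 220/290]
  200 → roll 5 (new)  [load 200/290]
5 paper rolls opened.

5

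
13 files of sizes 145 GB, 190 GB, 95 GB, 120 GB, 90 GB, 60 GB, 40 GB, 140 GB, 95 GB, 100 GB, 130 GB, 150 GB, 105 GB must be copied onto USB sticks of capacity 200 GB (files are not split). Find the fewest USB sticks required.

9

Total = 190 + 150 + 145 + 140 + 130 + 120 + 105 + 100 + 95 + 95 + 90 + 60 + 40 = 1460 GB.
Lower bound: ⌈1460/200⌉ = 8 USB sticks.
A packing using 9 USB sticks:
  USB stick 1: 190 = 190
  USB stick 2: 150 + 40 = 190
  USB stick 3: 145 = 145
  USB stick 4: 140 + 60 = 200
  USB stick 5: 130 = 130
  USB stick 6: 120 = 120
  USB stick 7: 105 + 95 = 200
  USB stick 8: 100 + 95 = 195
  USB stick 9: 90 = 90
No arrangement into 8 USB sticks stays within capacity, so 9 is optimal.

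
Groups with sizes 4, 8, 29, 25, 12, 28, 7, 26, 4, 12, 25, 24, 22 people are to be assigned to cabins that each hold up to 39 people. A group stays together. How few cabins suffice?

Total = 29 + 28 + 26 + 25 + 25 + 24 + 22 + 12 + 12 + 8 + 7 + 4 + 4 = 226 people.
Lower bound: ⌈226/39⌉ = 6 cabins.
Also, 7 groups each exceed 39/2 people, and no two of those can share a cabin, so at least 7 cabins are needed.
A packing using 7 cabins:
  cabin 1: 29 + 8 = 37
  cabin 2: 28 + 7 + 4 = 39
  cabin 3: 26 + 12 = 38
  cabin 4: 25 + 12 = 37
  cabin 5: 25 + 4 = 29
  cabin 6: 24 = 24
  cabin 7: 22 = 22
This matches the lower bound, so 7 is optimal.

7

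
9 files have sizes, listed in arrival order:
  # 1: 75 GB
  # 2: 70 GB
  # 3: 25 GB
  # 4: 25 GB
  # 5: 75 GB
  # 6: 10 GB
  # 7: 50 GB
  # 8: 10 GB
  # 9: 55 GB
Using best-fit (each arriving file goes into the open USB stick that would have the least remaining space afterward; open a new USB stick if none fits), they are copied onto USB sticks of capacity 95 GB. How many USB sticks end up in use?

5

  75 → USB stick 1 (new)  [load 75/95]
  70 → USB stick 2 (new)  [load 70/95]
  25 → USB stick 2  [load 95/95]
  25 → USB stick 3 (new)  [load 25/95]
  75 → USB stick 4 (new)  [load 75/95]
  10 → USB stick 1  [load 85/95]
  50 → USB stick 3  [load 75/95]
  10 → USB stick 1  [load 95/95]
  55 → USB stick 5 (new)  [load 55/95]
5 USB sticks opened.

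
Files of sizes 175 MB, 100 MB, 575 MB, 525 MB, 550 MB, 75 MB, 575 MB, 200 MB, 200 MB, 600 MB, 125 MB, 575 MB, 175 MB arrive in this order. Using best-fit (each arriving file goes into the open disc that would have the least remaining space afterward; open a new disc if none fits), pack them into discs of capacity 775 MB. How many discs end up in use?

  175 → disc 1 (new)  [load 175/775]
  100 → disc 1  [load 275/775]
  575 → disc 2 (new)  [load 575/775]
  525 → disc 3 (new)  [load 525/775]
  550 → disc 4 (new)  [load 550/775]
  75 → disc 2  [load 650/775]
  575 → disc 5 (new)  [load 575/775]
  200 → disc 5  [load 775/775]
  200 → disc 4  [load 750/775]
  600 → disc 6 (new)  [load 600/775]
  125 → disc 2  [load 775/775]
  575 → disc 7 (new)  [load 575/775]
  175 → disc 6  [load 775/775]
7 discs opened.

7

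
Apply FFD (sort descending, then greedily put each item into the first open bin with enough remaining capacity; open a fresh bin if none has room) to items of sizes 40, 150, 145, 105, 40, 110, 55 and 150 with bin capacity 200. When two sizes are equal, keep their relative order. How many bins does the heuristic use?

5

Sorted descending: 150, 150, 145, 110, 105, 55, 40, 40.
  150 → bin 1 (new)  [load 150/200]
  150 → bin 2 (new)  [load 150/200]
  145 → bin 3 (new)  [load 145/200]
  110 → bin 4 (new)  [load 110/200]
  105 → bin 5 (new)  [load 105/200]
  55 → bin 3  [load 200/200]
  40 → bin 1  [load 190/200]
  40 → bin 2  [load 190/200]
5 bins opened.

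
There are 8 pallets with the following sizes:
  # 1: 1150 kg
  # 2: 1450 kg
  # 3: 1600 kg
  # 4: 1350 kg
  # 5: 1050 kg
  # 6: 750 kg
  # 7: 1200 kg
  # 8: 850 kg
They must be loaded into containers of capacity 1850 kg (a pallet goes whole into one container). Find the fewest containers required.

Total = 1600 + 1450 + 1350 + 1200 + 1150 + 1050 + 850 + 750 = 9400 kg.
Lower bound: ⌈9400/1850⌉ = 6 containers.
A packing using 7 containers:
  container 1: 1600 = 1600
  container 2: 1450 = 1450
  container 3: 1350 = 1350
  container 4: 1200 = 1200
  container 5: 1150 = 1150
  container 6: 1050 + 750 = 1800
  container 7: 850 = 850
No arrangement into 6 containers stays within capacity, so 7 is optimal.

7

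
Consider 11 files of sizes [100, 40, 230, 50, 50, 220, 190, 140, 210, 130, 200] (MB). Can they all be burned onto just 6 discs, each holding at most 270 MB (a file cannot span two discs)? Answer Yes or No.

Total = 1560 MB; ⌈1560/270⌉ = 6.
The bound of 6 does not rule out 6, but exhaustive search shows no assignment into 6 discs of capacity 270 MB exists — the minimum is 7.

No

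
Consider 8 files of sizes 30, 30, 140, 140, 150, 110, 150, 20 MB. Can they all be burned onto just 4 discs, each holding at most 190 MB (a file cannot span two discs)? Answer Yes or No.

Total = 770 MB; ⌈770/190⌉ = 5.
At least 5 discs are required, but only 4 are allowed.

No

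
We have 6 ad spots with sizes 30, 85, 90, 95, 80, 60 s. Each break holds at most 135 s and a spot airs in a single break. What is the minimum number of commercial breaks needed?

Total = 95 + 90 + 85 + 80 + 60 + 30 = 440 s.
Lower bound: ⌈440/135⌉ = 4 commercial breaks.
A packing using 5 commercial breaks:
  break 1: 95 + 30 = 125
  break 2: 90 = 90
  break 3: 85 = 85
  break 4: 80 = 80
  break 5: 60 = 60
No arrangement into 4 commercial breaks stays within capacity, so 5 is optimal.

5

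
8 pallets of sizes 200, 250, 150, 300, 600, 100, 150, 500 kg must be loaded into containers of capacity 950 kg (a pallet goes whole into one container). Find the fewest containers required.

3

Total = 600 + 500 + 300 + 250 + 200 + 150 + 150 + 100 = 2250 kg.
Lower bound: ⌈2250/950⌉ = 3 containers.
A packing using 3 containers:
  container 1: 600 + 300 = 900
  container 2: 500 + 250 + 200 = 950
  container 3: 150 + 150 + 100 = 400
This matches the lower bound, so 3 is optimal.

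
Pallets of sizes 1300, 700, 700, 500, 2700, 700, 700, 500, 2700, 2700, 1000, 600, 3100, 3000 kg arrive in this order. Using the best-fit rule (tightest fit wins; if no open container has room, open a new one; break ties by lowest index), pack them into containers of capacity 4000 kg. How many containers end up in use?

6

  1300 → container 1 (new)  [load 1300/4000]
  700 → container 1  [load 2000/4000]
  700 → container 1  [load 2700/4000]
  500 → container 1  [load 3200/4000]
  2700 → container 2 (new)  [load 2700/4000]
  700 → container 1  [load 3900/4000]
  700 → container 2  [load 3400/4000]
  500 → container 2  [load 3900/4000]
  2700 → container 3 (new)  [load 2700/4000]
  2700 → container 4 (new)  [load 2700/4000]
  1000 → container 3  [load 3700/4000]
  600 → container 4  [load 3300/4000]
  3100 → container 5 (new)  [load 3100/4000]
  3000 → container 6 (new)  [load 3000/4000]
6 containers opened.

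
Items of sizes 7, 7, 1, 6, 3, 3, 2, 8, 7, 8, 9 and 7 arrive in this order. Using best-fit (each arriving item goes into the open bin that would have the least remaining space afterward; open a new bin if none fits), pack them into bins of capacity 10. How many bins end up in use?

8

  7 → bin 1 (new)  [load 7/10]
  7 → bin 2 (new)  [load 7/10]
  1 → bin 1  [load 8/10]
  6 → bin 3 (new)  [load 6/10]
  3 → bin 2  [load 10/10]
  3 → bin 3  [load 9/10]
  2 → bin 1  [load 10/10]
  8 → bin 4 (new)  [load 8/10]
  7 → bin 5 (new)  [load 7/10]
  8 → bin 6 (new)  [load 8/10]
  9 → bin 7 (new)  [load 9/10]
  7 → bin 8 (new)  [load 7/10]
8 bins opened.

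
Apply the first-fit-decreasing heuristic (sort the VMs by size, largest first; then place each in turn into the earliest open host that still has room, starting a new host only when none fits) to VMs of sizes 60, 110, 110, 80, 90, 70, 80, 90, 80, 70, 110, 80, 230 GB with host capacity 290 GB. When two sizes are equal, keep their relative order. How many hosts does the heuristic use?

Sorted descending: 230, 110, 110, 110, 90, 90, 80, 80, 80, 80, 70, 70, 60.
  230 → host 1 (new)  [load 230/290]
  110 → host 2 (new)  [load 110/290]
  110 → host 2  [load 220/290]
  110 → host 3 (new)  [load 110/290]
  90 → host 3  [load 200/290]
  90 → host 3  [load 290/290]
  80 → host 4 (new)  [load 80/290]
  80 → host 4  [load 160/290]
  80 → host 4  [load 240/290]
  80 → host 5 (new)  [load 80/290]
  70 → host 2  [load 290/290]
  70 → host 5  [load 150/290]
  60 → host 1  [load 290/290]
5 hosts opened.

5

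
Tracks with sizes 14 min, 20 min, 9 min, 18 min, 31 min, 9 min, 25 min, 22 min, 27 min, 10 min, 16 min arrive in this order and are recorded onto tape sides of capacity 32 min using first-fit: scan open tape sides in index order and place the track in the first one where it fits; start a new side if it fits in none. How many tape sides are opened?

  14 → side 1 (new)  [load 14/32]
  20 → side 2 (new)  [load 20/32]
  9 → side 1  [load 23/32]
  18 → side 3 (new)  [load 18/32]
  31 → side 4 (new)  [load 31/32]
  9 → side 1  [load 32/32]
  25 → side 5 (new)  [load 25/32]
  22 → side 6 (new)  [load 22/32]
  27 → side 7 (new)  [load 27/32]
  10 → side 2  [load 30/32]
  16 → side 8 (new)  [load 16/32]
8 tape sides opened.

8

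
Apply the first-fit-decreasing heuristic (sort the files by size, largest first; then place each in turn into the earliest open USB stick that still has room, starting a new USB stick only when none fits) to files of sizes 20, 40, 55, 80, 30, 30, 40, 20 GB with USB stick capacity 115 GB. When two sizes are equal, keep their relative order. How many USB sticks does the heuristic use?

Sorted descending: 80, 55, 40, 40, 30, 30, 20, 20.
  80 → USB stick 1 (new)  [load 80/115]
  55 → USB stick 2 (new)  [load 55/115]
  40 → USB stick 2  [load 95/115]
  40 → USB stick 3 (new)  [load 40/115]
  30 → USB stick 1  [load 110/115]
  30 → USB stick 3  [load 70/115]
  20 → USB stick 2  [load 115/115]
  20 → USB stick 3  [load 90/115]
3 USB sticks opened.

3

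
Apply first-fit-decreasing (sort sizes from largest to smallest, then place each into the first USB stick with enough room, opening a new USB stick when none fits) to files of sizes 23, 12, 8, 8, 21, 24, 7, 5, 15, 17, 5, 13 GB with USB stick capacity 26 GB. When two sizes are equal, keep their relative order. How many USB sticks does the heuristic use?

Sorted descending: 24, 23, 21, 17, 15, 13, 12, 8, 8, 7, 5, 5.
  24 → USB stick 1 (new)  [load 24/26]
  23 → USB stick 2 (new)  [load 23/26]
  21 → USB stick 3 (new)  [load 21/26]
  17 → USB stick 4 (new)  [load 17/26]
  15 → USB stick 5 (new)  [load 15/26]
  13 → USB stick 6 (new)  [load 13/26]
  12 → USB stick 6  [load 25/26]
  8 → USB stick 4  [load 25/26]
  8 → USB stick 5  [load 23/26]
  7 → USB stick 7 (new)  [load 7/26]
  5 → USB stick 3  [load 26/26]
  5 → USB stick 7  [load 12/26]
7 USB sticks opened.

7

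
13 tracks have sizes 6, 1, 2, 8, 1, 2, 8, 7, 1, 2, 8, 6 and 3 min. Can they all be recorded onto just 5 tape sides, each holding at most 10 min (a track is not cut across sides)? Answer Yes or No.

No

Total = 55 min; ⌈55/10⌉ = 6.
At least 6 tape sides are required, but only 5 are allowed.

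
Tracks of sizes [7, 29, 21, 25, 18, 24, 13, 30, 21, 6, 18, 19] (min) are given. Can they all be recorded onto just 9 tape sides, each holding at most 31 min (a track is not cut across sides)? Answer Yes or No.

Yes

A valid assignment using 9 tape sides:
  side 1: 30 = 30
  side 2: 29 = 29
  side 3: 25 + 6 = 31
  side 4: 24 + 7 = 31
  side 5: 21 = 21
  side 6: 21 = 21
  side 7: 19 = 19
  side 8: 18 + 13 = 31
  side 9: 18 = 18
Every load is within 31 min, so 9 tape sides suffice.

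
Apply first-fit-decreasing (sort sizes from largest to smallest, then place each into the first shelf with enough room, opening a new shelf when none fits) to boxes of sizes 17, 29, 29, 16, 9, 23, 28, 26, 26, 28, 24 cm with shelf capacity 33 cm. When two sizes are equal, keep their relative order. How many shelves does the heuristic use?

9

Sorted descending: 29, 29, 28, 28, 26, 26, 24, 23, 17, 16, 9.
  29 → shelf 1 (new)  [load 29/33]
  29 → shelf 2 (new)  [load 29/33]
  28 → shelf 3 (new)  [load 28/33]
  28 → shelf 4 (new)  [load 28/33]
  26 → shelf 5 (new)  [load 26/33]
  26 → shelf 6 (new)  [load 26/33]
  24 → shelf 7 (new)  [load 24/33]
  23 → shelf 8 (new)  [load 23/33]
  17 → shelf 9 (new)  [load 17/33]
  16 → shelf 9  [load 33/33]
  9 → shelf 7  [load 33/33]
9 shelves opened.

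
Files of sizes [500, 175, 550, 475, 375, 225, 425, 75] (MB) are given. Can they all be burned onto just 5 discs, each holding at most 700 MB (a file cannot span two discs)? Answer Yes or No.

A valid assignment using 5 discs:
  disc 1: 550 + 75 = 625
  disc 2: 500 + 175 = 675
  disc 3: 475 + 225 = 700
  disc 4: 425 = 425
  disc 5: 375 = 375
Every load is within 700 MB, so 5 discs suffice.

Yes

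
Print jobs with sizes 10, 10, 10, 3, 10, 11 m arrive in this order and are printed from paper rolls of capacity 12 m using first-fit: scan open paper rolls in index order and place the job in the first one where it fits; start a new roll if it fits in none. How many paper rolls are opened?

6

  10 → roll 1 (new)  [load 10/12]
  10 → roll 2 (new)  [load 10/12]
  10 → roll 3 (new)  [load 10/12]
  3 → roll 4 (new)  [load 3/12]
  10 → roll 5 (new)  [load 10/12]
  11 → roll 6 (new)  [load 11/12]
6 paper rolls opened.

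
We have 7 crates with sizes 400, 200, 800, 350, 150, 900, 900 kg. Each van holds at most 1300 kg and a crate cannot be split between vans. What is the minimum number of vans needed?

Total = 900 + 900 + 800 + 400 + 350 + 200 + 150 = 3700 kg.
Lower bound: ⌈3700/1300⌉ = 3 vans.
A packing using 3 vans:
  van 1: 900 + 400 = 1300
  van 2: 900 + 350 = 1250
  van 3: 800 + 200 + 150 = 1150
This matches the lower bound, so 3 is optimal.

3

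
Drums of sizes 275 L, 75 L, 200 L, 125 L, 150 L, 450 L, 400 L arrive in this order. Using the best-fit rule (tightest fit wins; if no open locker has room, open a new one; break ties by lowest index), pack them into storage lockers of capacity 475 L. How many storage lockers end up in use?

  275 → locker 1 (new)  [load 275/475]
  75 → locker 1  [load 350/475]
  200 → locker 2 (new)  [load 200/475]
  125 → locker 1  [load 475/475]
  150 → locker 2  [load 350/475]
  450 → locker 3 (new)  [load 450/475]
  400 → locker 4 (new)  [load 400/475]
4 storage lockers opened.

4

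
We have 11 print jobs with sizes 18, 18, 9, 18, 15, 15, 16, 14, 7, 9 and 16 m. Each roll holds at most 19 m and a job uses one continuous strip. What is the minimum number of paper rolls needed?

10

Total = 18 + 18 + 18 + 16 + 16 + 15 + 15 + 14 + 9 + 9 + 7 = 155 m.
Lower bound: ⌈155/19⌉ = 9 paper rolls.
A packing using 10 paper rolls:
  roll 1: 18 = 18
  roll 2: 18 = 18
  roll 3: 18 = 18
  roll 4: 16 = 16
  roll 5: 16 = 16
  roll 6: 15 = 15
  roll 7: 15 = 15
  roll 8: 14 = 14
  roll 9: 9 + 9 = 18
  roll 10: 7 = 7
No arrangement into 9 paper rolls stays within capacity, so 10 is optimal.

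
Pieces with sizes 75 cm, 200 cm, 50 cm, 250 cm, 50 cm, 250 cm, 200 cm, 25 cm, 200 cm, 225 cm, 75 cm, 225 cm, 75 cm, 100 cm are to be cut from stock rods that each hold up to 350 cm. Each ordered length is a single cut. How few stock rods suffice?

Total = 250 + 250 + 225 + 225 + 200 + 200 + 200 + 100 + 75 + 75 + 75 + 50 + 50 + 25 = 2000 cm.
Lower bound: ⌈2000/350⌉ = 6 stock rods.
Also, 7 pieces each exceed 175 cm, and no two of those can share a stock rod, so at least 7 stock rods are needed.
A packing using 7 stock rods:
  stock rod 1: 250 + 100 = 350
  stock rod 2: 250 + 75 + 25 = 350
  stock rod 3: 225 + 75 + 50 = 350
  stock rod 4: 225 + 75 + 50 = 350
  stock rod 5: 200 = 200
  stock rod 6: 200 = 200
  stock rod 7: 200 = 200
This matches the lower bound, so 7 is optimal.

7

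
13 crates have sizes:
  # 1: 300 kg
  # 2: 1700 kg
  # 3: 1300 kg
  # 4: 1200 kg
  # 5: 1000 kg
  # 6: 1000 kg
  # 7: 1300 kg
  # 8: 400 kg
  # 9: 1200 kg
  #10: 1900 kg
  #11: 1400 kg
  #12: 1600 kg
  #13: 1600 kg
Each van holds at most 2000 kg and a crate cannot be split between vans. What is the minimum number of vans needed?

10

Total = 1900 + 1700 + 1600 + 1600 + 1400 + 1300 + 1300 + 1200 + 1200 + 1000 + 1000 + 400 + 300 = 15900 kg.
Lower bound: ⌈15900/2000⌉ = 8 vans.
Also, 9 crates each exceed 1000 kg, and no two of those can share a van, so at least 9 vans are needed.
A packing using 10 vans:
  van 1: 1900 = 1900
  van 2: 1700 + 300 = 2000
  van 3: 1600 + 400 = 2000
  van 4: 1600 = 1600
  van 5: 1400 = 1400
  van 6: 1300 = 1300
  van 7: 1300 = 1300
  van 8: 1200 = 1200
  van 9: 1200 = 1200
  van 10: 1000 + 1000 = 2000
No arrangement into 9 vans stays within capacity, so 10 is optimal.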